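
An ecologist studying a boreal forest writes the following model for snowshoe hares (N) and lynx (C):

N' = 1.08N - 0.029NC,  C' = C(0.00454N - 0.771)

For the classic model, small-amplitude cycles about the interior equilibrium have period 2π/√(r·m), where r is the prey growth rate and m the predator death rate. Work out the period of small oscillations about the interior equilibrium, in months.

T ≈ 6.89 months

Here r = 1.08 and m = 0.771, so r·m = 0.833.
ω = √0.833 = 0.913 per month, hence T = 2π/ω ≈ 6.89 months.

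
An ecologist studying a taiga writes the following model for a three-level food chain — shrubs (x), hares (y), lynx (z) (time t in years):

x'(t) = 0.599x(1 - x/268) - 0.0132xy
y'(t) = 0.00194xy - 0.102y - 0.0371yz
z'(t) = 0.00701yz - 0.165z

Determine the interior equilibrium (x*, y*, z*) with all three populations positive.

x* ≈ 129, y* ≈ 23.5, z* ≈ 4

From dz/dt = 0: 0.00701y* = 0.165, so y* = 23.5.
From dx/dt = 0: 0.599(1 - x*/268) = 0.0132·23.5, giving x* = 268·(1 - 0.519) = 129.
From dy/dt = 0: 0.00194·129 - 0.102 = 0.0371z*, so z* = 0.148/0.0371 = 4.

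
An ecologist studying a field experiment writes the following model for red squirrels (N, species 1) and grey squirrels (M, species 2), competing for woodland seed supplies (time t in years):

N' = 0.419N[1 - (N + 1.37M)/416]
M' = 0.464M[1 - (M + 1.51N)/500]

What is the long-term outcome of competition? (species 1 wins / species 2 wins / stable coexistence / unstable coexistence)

unstable coexistence (outcome depends on initial conditions)

Compare the nullcline intercepts: K1/α12 = 416/1.37 = 304 < K2 = 500; K2/α21 = 500/1.51 = 331 < K1 = 416.
Since both are reversed, neither can invade when rare; the interior point is a saddle.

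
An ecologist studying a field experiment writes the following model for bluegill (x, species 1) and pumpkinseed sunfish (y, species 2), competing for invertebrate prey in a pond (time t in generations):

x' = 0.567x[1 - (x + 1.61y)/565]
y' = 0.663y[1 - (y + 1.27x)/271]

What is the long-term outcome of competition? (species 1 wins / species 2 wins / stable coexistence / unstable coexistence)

Compare the nullcline intercepts: K1/α12 = 565/1.61 = 351 > K2 = 271; K2/α21 = 271/1.27 = 213 < K1 = 565.
Since the inequalities point opposite ways, species 1 can invade but species 2 cannot.

species 1 excludes species 2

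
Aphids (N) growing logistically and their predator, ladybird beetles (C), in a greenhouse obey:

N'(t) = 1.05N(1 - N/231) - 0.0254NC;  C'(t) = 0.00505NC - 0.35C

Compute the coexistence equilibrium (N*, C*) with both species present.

From dC/dt = 0 with C > 0: 0.00505N* = 0.35, so N* = 69.3.
Substitute into dN/dt = 0: 1.05(1 - 69.3/231) = 0.0254C*.
The bracket is 0.7, giving C* = 0.735/0.0254 = 28.9.

N* ≈ 69.3, C* ≈ 28.9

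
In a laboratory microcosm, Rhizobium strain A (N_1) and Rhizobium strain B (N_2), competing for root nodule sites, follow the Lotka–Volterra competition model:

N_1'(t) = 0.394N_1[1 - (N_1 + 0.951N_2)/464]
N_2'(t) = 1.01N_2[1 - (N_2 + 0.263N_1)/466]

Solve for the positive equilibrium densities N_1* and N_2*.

Setting both brackets to zero gives the nullclines N_1 + 0.951N_2 = 464 and 0.263N_1 + N_2 = 466.
Substituting N_2 = 466 - 0.263N_1 into the first: N_1(1 - 0.951·0.263) = 464 - 0.951·466.
So N_1* = 20.8/0.75 = 27.8, and then N_2* = 466 - 0.263·27.8 = 459.

N_1* ≈ 27.8, N_2* ≈ 459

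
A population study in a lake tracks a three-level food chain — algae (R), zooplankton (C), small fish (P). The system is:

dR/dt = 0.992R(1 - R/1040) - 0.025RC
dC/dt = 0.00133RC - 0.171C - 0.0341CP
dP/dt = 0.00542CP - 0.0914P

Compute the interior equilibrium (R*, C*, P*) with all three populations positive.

R* ≈ 598, C* ≈ 16.9, P* ≈ 18.3

From dP/dt = 0: 0.00542C* = 0.0914, so C* = 16.9.
From dR/dt = 0: 0.992(1 - R*/1040) = 0.025·16.9, giving R* = 1040·(1 - 0.425) = 598.
From dC/dt = 0: 0.00133·598 - 0.171 = 0.0341P*, so P* = 0.624/0.0341 = 18.3.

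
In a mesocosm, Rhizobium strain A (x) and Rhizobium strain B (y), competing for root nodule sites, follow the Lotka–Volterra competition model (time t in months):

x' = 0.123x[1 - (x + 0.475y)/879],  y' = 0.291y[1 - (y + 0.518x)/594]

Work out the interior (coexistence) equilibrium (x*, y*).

x* ≈ 792, y* ≈ 184

Setting both brackets to zero gives the nullclines x + 0.475y = 879 and 0.518x + y = 594.
Substituting y = 594 - 0.518x into the first: x(1 - 0.475·0.518) = 879 - 0.475·594.
So x* = 597/0.754 = 792, and then y* = 594 - 0.518·792 = 184.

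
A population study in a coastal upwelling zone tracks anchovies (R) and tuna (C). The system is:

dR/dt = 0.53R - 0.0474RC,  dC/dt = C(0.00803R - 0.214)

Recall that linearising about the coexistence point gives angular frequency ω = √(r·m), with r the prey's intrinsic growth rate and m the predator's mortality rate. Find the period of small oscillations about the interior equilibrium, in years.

T ≈ 18.7 years

Here r = 0.53 and m = 0.214, so r·m = 0.113.
ω = √0.113 = 0.337 per year, hence T = 2π/ω ≈ 18.7 years.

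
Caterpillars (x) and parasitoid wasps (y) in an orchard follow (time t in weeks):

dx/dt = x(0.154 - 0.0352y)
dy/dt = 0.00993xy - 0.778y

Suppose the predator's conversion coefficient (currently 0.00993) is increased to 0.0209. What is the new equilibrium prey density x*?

x* ≈ 37.2

At the interior fixed point, setting dy/dt = 0 with y > 0 fixes x* = (predator death rate)/(xy coefficient) — independent of the other coefficients.
With the change, x* = 0.778/0.0209 = 37.2; it falls from 78.3.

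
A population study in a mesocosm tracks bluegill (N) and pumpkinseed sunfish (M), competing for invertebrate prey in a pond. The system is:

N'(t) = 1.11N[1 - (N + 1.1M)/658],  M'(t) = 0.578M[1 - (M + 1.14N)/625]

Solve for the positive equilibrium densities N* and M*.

N* ≈ 116, M* ≈ 493

Setting both brackets to zero gives the nullclines N + 1.1M = 658 and 1.14N + M = 625.
Substituting M = 625 - 1.14N into the first: N(1 - 1.1·1.14) = 658 - 1.1·625.
So N* = -29.5/-0.254 = 116, and then M* = 625 - 1.14·116 = 493.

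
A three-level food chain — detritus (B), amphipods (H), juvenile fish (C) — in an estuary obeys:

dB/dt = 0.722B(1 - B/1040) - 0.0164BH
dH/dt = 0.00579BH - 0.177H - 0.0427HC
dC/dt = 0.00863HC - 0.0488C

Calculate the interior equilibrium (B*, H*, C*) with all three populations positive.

From dC/dt = 0: 0.00863H* = 0.0488, so H* = 5.65.
From dB/dt = 0: 0.722(1 - B*/1040) = 0.0164·5.65, giving B* = 1040·(1 - 0.128) = 906.
From dH/dt = 0: 0.00579·906 - 0.177 = 0.0427C*, so C* = 5.07/0.0427 = 119.

B* ≈ 906, H* ≈ 5.65, C* ≈ 119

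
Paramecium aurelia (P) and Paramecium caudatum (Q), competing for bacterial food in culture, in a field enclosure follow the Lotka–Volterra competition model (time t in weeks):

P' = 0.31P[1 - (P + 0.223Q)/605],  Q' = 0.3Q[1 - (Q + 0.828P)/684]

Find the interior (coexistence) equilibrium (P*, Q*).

P* ≈ 555, Q* ≈ 225

Setting both brackets to zero gives the nullclines P + 0.223Q = 605 and 0.828P + Q = 684.
Substituting Q = 684 - 0.828P into the first: P(1 - 0.223·0.828) = 605 - 0.223·684.
So P* = 452/0.815 = 555, and then Q* = 684 - 0.828·555 = 225.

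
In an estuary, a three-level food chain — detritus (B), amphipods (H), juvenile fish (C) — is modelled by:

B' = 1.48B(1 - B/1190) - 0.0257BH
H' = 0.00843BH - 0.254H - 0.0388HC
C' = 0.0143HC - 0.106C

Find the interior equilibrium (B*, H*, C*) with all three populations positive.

From dC/dt = 0: 0.0143H* = 0.106, so H* = 7.41.
From dB/dt = 0: 1.48(1 - B*/1190) = 0.0257·7.41, giving B* = 1190·(1 - 0.129) = 1040.
From dH/dt = 0: 0.00843·1040 - 0.254 = 0.0388C*, so C* = 8.49/0.0388 = 219.

B* ≈ 1040, H* ≈ 7.41, C* ≈ 219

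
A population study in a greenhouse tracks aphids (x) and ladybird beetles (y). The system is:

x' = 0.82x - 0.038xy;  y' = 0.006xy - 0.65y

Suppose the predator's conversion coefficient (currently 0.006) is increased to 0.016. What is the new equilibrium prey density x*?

x* ≈ 40.6

At the interior fixed point, setting dy/dt = 0 with y > 0 fixes x* = (predator death rate)/(xy coefficient) — independent of the other coefficients.
With the change, x* = 0.65/0.016 = 40.6; it falls from 108.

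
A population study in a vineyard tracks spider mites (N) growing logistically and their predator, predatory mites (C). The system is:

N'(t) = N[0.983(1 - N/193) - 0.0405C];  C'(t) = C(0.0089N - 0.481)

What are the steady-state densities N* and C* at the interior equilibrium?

From dC/dt = 0 with C > 0: 0.0089N* = 0.481, so N* = 54.
Substitute into dN/dt = 0: 0.983(1 - 54/193) = 0.0405C*.
The bracket is 0.72, giving C* = 0.708/0.0405 = 17.5.

N* ≈ 54, C* ≈ 17.5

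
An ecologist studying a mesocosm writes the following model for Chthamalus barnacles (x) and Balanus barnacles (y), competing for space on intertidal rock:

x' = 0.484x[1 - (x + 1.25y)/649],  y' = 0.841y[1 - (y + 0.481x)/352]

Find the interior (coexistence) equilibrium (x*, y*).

x* ≈ 524, y* ≈ 99.9

Setting both brackets to zero gives the nullclines x + 1.25y = 649 and 0.481x + y = 352.
Substituting y = 352 - 0.481x into the first: x(1 - 1.25·0.481) = 649 - 1.25·352.
So x* = 209/0.399 = 524, and then y* = 352 - 0.481·524 = 99.9.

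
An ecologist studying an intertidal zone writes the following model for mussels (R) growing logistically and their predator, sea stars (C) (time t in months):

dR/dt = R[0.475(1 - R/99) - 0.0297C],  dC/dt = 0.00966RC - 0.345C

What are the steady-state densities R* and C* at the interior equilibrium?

R* ≈ 35.7, C* ≈ 10.2

From dC/dt = 0 with C > 0: 0.00966R* = 0.345, so R* = 35.7.
Substitute into dR/dt = 0: 0.475(1 - 35.7/99) = 0.0297C*.
The bracket is 0.639, giving C* = 0.304/0.0297 = 10.2.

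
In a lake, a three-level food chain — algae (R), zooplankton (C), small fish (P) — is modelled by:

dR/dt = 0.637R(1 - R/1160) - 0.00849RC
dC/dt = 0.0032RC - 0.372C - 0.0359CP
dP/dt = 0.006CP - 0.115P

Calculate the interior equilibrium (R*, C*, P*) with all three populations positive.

R* ≈ 864, C* ≈ 19.2, P* ≈ 66.6

From dP/dt = 0: 0.006C* = 0.115, so C* = 19.2.
From dR/dt = 0: 0.637(1 - R*/1160) = 0.00849·19.2, giving R* = 1160·(1 - 0.255) = 864.
From dC/dt = 0: 0.0032·864 - 0.372 = 0.0359P*, so P* = 2.39/0.0359 = 66.6.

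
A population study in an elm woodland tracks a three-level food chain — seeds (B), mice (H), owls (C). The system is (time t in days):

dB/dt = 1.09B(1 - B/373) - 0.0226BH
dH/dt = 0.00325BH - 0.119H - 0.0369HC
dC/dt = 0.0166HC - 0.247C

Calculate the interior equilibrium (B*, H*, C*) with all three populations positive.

From dC/dt = 0: 0.0166H* = 0.247, so H* = 14.9.
From dB/dt = 0: 1.09(1 - B*/373) = 0.0226·14.9, giving B* = 373·(1 - 0.309) = 258.
From dH/dt = 0: 0.00325·258 - 0.119 = 0.0369C*, so C* = 0.719/0.0369 = 19.5.

B* ≈ 258, H* ≈ 14.9, C* ≈ 19.5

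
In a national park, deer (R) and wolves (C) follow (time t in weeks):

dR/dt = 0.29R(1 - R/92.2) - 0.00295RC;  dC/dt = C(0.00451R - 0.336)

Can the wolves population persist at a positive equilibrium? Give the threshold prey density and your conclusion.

The predator equation gives dC/dt > 0 only when R > 0.336/0.00451 = 74.5.
Without the predator, R → K = 92.2. Since 92.2 > 74.5, the predator can invade and persist.

Threshold R = 74.5; K > 74.5, so yes, the predator persists.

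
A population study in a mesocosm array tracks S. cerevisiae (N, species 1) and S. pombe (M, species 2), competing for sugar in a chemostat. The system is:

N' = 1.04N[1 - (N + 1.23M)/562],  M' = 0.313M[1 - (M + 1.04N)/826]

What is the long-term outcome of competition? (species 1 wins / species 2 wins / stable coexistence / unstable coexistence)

Compare the nullcline intercepts: K1/α12 = 562/1.23 = 457 < K2 = 826; K2/α21 = 826/1.04 = 794 > K1 = 562.
Since the inequalities point opposite ways, species 2 can invade but species 1 cannot.

species 2 excludes species 1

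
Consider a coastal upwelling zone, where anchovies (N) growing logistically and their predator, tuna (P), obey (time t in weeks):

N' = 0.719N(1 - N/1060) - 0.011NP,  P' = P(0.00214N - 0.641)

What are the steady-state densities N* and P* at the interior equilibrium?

From dP/dt = 0 with P > 0: 0.00214N* = 0.641, so N* = 300.
Substitute into dN/dt = 0: 0.719(1 - 300/1060) = 0.011P*.
The bracket is 0.717, giving P* = 0.516/0.011 = 46.9.

N* ≈ 300, P* ≈ 46.9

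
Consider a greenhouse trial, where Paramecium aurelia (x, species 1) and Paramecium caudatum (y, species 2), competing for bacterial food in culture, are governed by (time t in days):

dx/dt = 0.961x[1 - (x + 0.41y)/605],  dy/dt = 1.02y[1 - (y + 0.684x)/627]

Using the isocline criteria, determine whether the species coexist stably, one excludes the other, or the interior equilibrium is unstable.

stable coexistence

Compare the nullcline intercepts: K1/α12 = 605/0.41 = 1480 > K2 = 627; K2/α21 = 627/0.684 = 917 > K1 = 605.
Since both inequalities hold, each species can invade when rare, so the interior equilibrium is stable.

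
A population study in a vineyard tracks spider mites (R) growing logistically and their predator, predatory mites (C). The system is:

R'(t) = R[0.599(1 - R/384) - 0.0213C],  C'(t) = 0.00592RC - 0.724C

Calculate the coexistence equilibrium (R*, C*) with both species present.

From dC/dt = 0 with C > 0: 0.00592R* = 0.724, so R* = 122.
Substitute into dR/dt = 0: 0.599(1 - 122/384) = 0.0213C*.
The bracket is 0.682, giving C* = 0.408/0.0213 = 19.2.

R* ≈ 122, C* ≈ 19.2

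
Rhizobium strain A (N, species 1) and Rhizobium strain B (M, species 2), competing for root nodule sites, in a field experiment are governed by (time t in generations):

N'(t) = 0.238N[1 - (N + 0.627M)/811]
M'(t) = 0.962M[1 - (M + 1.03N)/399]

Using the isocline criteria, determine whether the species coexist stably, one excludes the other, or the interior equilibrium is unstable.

species 1 excludes species 2

Compare the nullcline intercepts: K1/α12 = 811/0.627 = 1290 > K2 = 399; K2/α21 = 399/1.03 = 387 < K1 = 811.
Since the inequalities point opposite ways, species 1 can invade but species 2 cannot.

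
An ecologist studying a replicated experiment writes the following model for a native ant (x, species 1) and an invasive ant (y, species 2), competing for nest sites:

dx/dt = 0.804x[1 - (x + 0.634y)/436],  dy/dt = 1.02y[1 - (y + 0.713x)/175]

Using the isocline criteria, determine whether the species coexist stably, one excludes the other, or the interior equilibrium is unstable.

Compare the nullcline intercepts: K1/α12 = 436/0.634 = 688 > K2 = 175; K2/α21 = 175/0.713 = 245 < K1 = 436.
Since the inequalities point opposite ways, species 1 can invade but species 2 cannot.

species 1 excludes species 2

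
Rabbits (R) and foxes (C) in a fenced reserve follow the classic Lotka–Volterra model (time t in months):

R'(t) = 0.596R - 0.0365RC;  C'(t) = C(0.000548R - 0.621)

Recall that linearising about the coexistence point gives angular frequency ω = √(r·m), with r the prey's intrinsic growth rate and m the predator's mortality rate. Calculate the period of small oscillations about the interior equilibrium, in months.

T ≈ 10.3 months

Here r = 0.596 and m = 0.621, so r·m = 0.37.
ω = √0.37 = 0.608 per month, hence T = 2π/ω ≈ 10.3 months.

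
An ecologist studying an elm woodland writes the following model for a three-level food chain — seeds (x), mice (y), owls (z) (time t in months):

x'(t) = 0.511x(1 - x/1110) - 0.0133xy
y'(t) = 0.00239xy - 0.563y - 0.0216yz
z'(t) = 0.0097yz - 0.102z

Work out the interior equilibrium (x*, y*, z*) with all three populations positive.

From dz/dt = 0: 0.0097y* = 0.102, so y* = 10.5.
From dx/dt = 0: 0.511(1 - x*/1110) = 0.0133·10.5, giving x* = 1110·(1 - 0.274) = 806.
From dy/dt = 0: 0.00239·806 - 0.563 = 0.0216z*, so z* = 1.36/0.0216 = 63.1.

x* ≈ 806, y* ≈ 10.5, z* ≈ 63.1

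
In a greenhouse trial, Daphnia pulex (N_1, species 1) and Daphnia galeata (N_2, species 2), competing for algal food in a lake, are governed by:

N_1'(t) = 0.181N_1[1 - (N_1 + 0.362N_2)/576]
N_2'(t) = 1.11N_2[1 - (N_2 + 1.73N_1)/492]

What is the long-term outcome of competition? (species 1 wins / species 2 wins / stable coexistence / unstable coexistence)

species 1 excludes species 2

Compare the nullcline intercepts: K1/α12 = 576/0.362 = 1590 > K2 = 492; K2/α21 = 492/1.73 = 284 < K1 = 576.
Since the inequalities point opposite ways, species 1 can invade but species 2 cannot.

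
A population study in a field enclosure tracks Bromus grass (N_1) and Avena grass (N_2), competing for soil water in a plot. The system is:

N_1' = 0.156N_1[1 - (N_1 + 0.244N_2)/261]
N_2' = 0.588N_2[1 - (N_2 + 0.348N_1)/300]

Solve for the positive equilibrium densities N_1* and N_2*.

Setting both brackets to zero gives the nullclines N_1 + 0.244N_2 = 261 and 0.348N_1 + N_2 = 300.
Substituting N_2 = 300 - 0.348N_1 into the first: N_1(1 - 0.244·0.348) = 261 - 0.244·300.
So N_1* = 188/0.915 = 205, and then N_2* = 300 - 0.348·205 = 229.

N_1* ≈ 205, N_2* ≈ 229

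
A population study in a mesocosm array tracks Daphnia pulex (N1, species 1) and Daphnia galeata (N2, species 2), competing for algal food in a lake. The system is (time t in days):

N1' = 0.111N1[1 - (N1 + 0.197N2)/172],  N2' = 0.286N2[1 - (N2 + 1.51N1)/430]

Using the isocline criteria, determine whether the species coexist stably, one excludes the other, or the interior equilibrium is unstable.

Compare the nullcline intercepts: K1/α12 = 172/0.197 = 873 > K2 = 430; K2/α21 = 430/1.51 = 285 > K1 = 172.
Since both inequalities hold, each species can invade when rare, so the interior equilibrium is stable.

stable coexistence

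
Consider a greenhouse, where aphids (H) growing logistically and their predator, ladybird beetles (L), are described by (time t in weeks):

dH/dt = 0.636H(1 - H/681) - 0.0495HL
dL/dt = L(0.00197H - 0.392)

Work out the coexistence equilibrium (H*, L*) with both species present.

H* ≈ 199, L* ≈ 9.09

From dL/dt = 0 with L > 0: 0.00197H* = 0.392, so H* = 199.
Substitute into dH/dt = 0: 0.636(1 - 199/681) = 0.0495L*.
The bracket is 0.708, giving L* = 0.45/0.0495 = 9.09.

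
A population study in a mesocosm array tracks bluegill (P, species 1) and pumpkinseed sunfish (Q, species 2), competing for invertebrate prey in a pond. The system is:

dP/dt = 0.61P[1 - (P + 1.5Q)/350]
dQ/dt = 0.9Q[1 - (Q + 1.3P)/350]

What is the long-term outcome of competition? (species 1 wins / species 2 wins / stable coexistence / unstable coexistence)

Compare the nullcline intercepts: K1/α12 = 350/1.5 = 233 < K2 = 350; K2/α21 = 350/1.3 = 269 < K1 = 350.
Since both are reversed, neither can invade when rare; the interior point is a saddle.

unstable coexistence (outcome depends on initial conditions)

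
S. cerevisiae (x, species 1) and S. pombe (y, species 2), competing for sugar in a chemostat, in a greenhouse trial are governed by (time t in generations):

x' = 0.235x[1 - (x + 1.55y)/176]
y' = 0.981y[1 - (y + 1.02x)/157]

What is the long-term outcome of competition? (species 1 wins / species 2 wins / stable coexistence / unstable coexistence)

Compare the nullcline intercepts: K1/α12 = 176/1.55 = 114 < K2 = 157; K2/α21 = 157/1.02 = 154 < K1 = 176.
Since both are reversed, neither can invade when rare; the interior point is a saddle.

unstable coexistence (outcome depends on initial conditions)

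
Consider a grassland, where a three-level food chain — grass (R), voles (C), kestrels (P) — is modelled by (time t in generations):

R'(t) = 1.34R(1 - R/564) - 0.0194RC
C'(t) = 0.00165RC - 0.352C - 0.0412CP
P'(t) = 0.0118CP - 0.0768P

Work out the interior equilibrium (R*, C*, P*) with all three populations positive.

From dP/dt = 0: 0.0118C* = 0.0768, so C* = 6.51.
From dR/dt = 0: 1.34(1 - R*/564) = 0.0194·6.51, giving R* = 564·(1 - 0.0942) = 511.
From dC/dt = 0: 0.00165·511 - 0.352 = 0.0412P*, so P* = 0.491/0.0412 = 11.9.

R* ≈ 511, C* ≈ 6.51, P* ≈ 11.9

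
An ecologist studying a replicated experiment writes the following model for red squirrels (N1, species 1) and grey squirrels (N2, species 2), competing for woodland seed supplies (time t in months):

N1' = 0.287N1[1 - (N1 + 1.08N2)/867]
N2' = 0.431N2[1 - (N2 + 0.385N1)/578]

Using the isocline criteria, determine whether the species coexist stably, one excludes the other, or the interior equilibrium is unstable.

stable coexistence

Compare the nullcline intercepts: K1/α12 = 867/1.08 = 803 > K2 = 578; K2/α21 = 578/0.385 = 1500 > K1 = 867.
Since both inequalities hold, each species can invade when rare, so the interior equilibrium is stable.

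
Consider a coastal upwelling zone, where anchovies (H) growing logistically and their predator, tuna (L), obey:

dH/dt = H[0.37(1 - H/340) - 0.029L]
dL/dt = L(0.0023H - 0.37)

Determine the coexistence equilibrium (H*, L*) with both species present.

H* ≈ 161, L* ≈ 6.72

From dL/dt = 0 with L > 0: 0.0023H* = 0.37, so H* = 161.
Substitute into dH/dt = 0: 0.37(1 - 161/340) = 0.029L*.
The bracket is 0.527, giving L* = 0.195/0.029 = 6.72.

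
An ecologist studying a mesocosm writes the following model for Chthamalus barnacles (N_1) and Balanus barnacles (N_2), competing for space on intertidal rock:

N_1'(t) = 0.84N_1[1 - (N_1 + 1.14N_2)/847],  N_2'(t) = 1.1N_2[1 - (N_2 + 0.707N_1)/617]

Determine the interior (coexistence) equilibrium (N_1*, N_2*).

N_1* ≈ 740, N_2* ≈ 93.7

Setting both brackets to zero gives the nullclines N_1 + 1.14N_2 = 847 and 0.707N_1 + N_2 = 617.
Substituting N_2 = 617 - 0.707N_1 into the first: N_1(1 - 1.14·0.707) = 847 - 1.14·617.
So N_1* = 144/0.194 = 740, and then N_2* = 617 - 0.707·740 = 93.7.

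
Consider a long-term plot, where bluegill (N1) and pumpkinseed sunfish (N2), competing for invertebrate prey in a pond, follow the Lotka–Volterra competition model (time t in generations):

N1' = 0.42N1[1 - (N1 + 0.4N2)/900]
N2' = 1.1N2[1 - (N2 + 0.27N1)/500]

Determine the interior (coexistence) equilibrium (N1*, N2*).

N1* ≈ 785, N2* ≈ 288

Setting both brackets to zero gives the nullclines N1 + 0.4N2 = 900 and 0.27N1 + N2 = 500.
Substituting N2 = 500 - 0.27N1 into the first: N1(1 - 0.4·0.27) = 900 - 0.4·500.
So N1* = 700/0.892 = 785, and then N2* = 500 - 0.27·785 = 288.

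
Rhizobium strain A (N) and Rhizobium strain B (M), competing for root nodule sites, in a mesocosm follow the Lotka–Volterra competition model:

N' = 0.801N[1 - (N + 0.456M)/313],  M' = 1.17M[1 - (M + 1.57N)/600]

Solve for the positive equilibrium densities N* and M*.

N* ≈ 139, M* ≈ 382

Setting both brackets to zero gives the nullclines N + 0.456M = 313 and 1.57N + M = 600.
Substituting M = 600 - 1.57N into the first: N(1 - 0.456·1.57) = 313 - 0.456·600.
So N* = 39.4/0.284 = 139, and then M* = 600 - 1.57·139 = 382.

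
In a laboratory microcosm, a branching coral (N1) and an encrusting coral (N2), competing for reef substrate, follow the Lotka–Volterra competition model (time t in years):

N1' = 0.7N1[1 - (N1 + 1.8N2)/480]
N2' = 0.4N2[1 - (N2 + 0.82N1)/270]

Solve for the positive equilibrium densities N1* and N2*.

N1* ≈ 12.6, N2* ≈ 260

Setting both brackets to zero gives the nullclines N1 + 1.8N2 = 480 and 0.82N1 + N2 = 270.
Substituting N2 = 270 - 0.82N1 into the first: N1(1 - 1.8·0.82) = 480 - 1.8·270.
So N1* = -6/-0.476 = 12.6, and then N2* = 270 - 0.82·12.6 = 260.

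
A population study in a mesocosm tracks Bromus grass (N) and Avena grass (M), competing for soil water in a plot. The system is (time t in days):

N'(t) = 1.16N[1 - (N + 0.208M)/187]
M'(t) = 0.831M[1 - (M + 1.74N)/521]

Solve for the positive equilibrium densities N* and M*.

Setting both brackets to zero gives the nullclines N + 0.208M = 187 and 1.74N + M = 521.
Substituting M = 521 - 1.74N into the first: N(1 - 0.208·1.74) = 187 - 0.208·521.
So N* = 78.6/0.638 = 123, and then M* = 521 - 1.74·123 = 307.

N* ≈ 123, M* ≈ 307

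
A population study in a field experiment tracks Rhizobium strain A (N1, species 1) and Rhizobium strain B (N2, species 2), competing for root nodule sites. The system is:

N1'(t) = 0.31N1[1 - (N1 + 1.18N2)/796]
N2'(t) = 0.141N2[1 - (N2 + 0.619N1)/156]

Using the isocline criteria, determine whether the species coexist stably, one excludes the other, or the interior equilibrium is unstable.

Compare the nullcline intercepts: K1/α12 = 796/1.18 = 675 > K2 = 156; K2/α21 = 156/0.619 = 252 < K1 = 796.
Since the inequalities point opposite ways, species 1 can invade but species 2 cannot.

species 1 excludes species 2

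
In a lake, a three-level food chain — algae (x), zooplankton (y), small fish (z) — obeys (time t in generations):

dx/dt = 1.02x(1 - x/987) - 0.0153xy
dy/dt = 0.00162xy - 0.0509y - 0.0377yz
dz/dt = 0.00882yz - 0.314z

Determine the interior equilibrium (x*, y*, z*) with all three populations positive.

x* ≈ 460, y* ≈ 35.6, z* ≈ 18.4

From dz/dt = 0: 0.00882y* = 0.314, so y* = 35.6.
From dx/dt = 0: 1.02(1 - x*/987) = 0.0153·35.6, giving x* = 987·(1 - 0.534) = 460.
From dy/dt = 0: 0.00162·460 - 0.0509 = 0.0377z*, so z* = 0.694/0.0377 = 18.4.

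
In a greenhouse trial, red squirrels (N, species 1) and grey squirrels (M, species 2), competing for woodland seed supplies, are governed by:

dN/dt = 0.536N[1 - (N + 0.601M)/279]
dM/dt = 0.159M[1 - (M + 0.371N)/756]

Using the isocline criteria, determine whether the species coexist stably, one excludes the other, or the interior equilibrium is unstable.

Compare the nullcline intercepts: K1/α12 = 279/0.601 = 464 < K2 = 756; K2/α21 = 756/0.371 = 2040 > K1 = 279.
Since the inequalities point opposite ways, species 2 can invade but species 1 cannot.

species 2 excludes species 1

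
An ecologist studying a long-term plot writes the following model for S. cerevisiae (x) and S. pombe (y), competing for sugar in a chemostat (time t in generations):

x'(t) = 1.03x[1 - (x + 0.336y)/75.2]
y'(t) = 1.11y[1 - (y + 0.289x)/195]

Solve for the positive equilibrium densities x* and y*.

Setting both brackets to zero gives the nullclines x + 0.336y = 75.2 and 0.289x + y = 195.
Substituting y = 195 - 0.289x into the first: x(1 - 0.336·0.289) = 75.2 - 0.336·195.
So x* = 9.68/0.903 = 10.7, and then y* = 195 - 0.289·10.7 = 192.

x* ≈ 10.7, y* ≈ 192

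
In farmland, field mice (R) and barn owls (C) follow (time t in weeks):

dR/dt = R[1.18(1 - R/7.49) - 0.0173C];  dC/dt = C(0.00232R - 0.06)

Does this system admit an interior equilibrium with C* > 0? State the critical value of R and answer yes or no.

Threshold R = 25.9; K < 25.9, so no, the predator goes extinct.

The predator equation gives dC/dt > 0 only when R > 0.06/0.00232 = 25.9.
Without the predator, R → K = 7.49. Since 7.49 < 25.9, the predator cannot invade.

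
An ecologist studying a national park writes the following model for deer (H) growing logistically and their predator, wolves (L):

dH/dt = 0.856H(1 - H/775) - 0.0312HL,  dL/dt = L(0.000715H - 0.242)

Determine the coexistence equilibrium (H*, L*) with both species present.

H* ≈ 338, L* ≈ 15.5

From dL/dt = 0 with L > 0: 0.000715H* = 0.242, so H* = 338.
Substitute into dH/dt = 0: 0.856(1 - 338/775) = 0.0312L*.
The bracket is 0.563, giving L* = 0.482/0.0312 = 15.5.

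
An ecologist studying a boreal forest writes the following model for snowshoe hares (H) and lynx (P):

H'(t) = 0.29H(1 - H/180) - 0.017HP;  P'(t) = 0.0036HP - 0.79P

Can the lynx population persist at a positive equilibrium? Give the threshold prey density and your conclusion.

Threshold H = 219; K < 219, so no, the predator goes extinct.

The predator equation gives dP/dt > 0 only when H > 0.79/0.0036 = 219.
Without the predator, H → K = 180. Since 180 < 219, the predator cannot invade.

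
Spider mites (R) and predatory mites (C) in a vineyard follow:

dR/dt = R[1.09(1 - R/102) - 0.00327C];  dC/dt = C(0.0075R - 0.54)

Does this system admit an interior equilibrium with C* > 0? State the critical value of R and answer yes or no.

The predator equation gives dC/dt > 0 only when R > 0.54/0.0075 = 72.
Without the predator, R → K = 102. Since 102 > 72, the predator can invade and persist.

Threshold R = 72; K > 72, so yes, the predator persists.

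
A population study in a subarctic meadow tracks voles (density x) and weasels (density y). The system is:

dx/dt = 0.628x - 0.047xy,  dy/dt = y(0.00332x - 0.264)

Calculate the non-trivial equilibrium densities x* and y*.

x* ≈ 79.5, y* ≈ 13.4

Set dy/dt = 0 with y > 0: 0.00332x - 0.264 = 0, so x* = 0.264/0.00332 = 79.5.
Set dx/dt = 0 with x > 0: 0.628 - 0.047y = 0, so y* = 0.628/0.047 = 13.4.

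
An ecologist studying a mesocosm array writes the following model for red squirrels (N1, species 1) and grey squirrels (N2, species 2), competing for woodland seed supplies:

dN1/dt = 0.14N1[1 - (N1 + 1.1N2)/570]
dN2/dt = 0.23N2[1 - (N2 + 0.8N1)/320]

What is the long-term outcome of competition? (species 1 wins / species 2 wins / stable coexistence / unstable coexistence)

species 1 excludes species 2

Compare the nullcline intercepts: K1/α12 = 570/1.1 = 518 > K2 = 320; K2/α21 = 320/0.8 = 400 < K1 = 570.
Since the inequalities point opposite ways, species 1 can invade but species 2 cannot.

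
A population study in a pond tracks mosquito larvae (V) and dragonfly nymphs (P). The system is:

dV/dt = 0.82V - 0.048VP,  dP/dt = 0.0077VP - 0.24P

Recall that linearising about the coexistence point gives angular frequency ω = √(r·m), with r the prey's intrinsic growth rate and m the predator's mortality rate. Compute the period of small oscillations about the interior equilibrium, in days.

Here r = 0.82 and m = 0.24, so r·m = 0.197.
ω = √0.197 = 0.444 per day, hence T = 2π/ω ≈ 14.2 days.

T ≈ 14.2 days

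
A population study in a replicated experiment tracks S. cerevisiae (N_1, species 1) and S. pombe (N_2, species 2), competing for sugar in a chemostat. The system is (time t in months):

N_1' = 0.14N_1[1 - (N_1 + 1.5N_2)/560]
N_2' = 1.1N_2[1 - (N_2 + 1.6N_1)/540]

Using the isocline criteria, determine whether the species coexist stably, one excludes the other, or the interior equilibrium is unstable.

unstable coexistence (outcome depends on initial conditions)

Compare the nullcline intercepts: K1/α12 = 560/1.5 = 373 < K2 = 540; K2/α21 = 540/1.6 = 338 < K1 = 560.
Since both are reversed, neither can invade when rare; the interior point is a saddle.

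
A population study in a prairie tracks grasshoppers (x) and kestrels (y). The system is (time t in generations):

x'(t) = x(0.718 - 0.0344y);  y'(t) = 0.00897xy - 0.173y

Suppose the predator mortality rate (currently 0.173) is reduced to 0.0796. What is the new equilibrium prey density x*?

At the interior fixed point, setting dy/dt = 0 with y > 0 fixes x* = (predator death rate)/(xy coefficient) — independent of the other coefficients.
With the change, x* = 0.0796/0.00897 = 8.87; it falls from 19.3.

x* ≈ 8.87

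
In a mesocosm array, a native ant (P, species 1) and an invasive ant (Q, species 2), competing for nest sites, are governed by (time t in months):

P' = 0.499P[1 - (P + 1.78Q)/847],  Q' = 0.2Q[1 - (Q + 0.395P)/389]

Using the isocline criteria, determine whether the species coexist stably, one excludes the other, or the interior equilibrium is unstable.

Compare the nullcline intercepts: K1/α12 = 847/1.78 = 476 > K2 = 389; K2/α21 = 389/0.395 = 985 > K1 = 847.
Since both inequalities hold, each species can invade when rare, so the interior equilibrium is stable.

stable coexistence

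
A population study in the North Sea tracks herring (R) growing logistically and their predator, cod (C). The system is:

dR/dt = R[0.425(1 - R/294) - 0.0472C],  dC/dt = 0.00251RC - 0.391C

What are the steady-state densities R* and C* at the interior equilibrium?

R* ≈ 156, C* ≈ 4.23

From dC/dt = 0 with C > 0: 0.00251R* = 0.391, so R* = 156.
Substitute into dR/dt = 0: 0.425(1 - 156/294) = 0.0472C*.
The bracket is 0.47, giving C* = 0.2/0.0472 = 4.23.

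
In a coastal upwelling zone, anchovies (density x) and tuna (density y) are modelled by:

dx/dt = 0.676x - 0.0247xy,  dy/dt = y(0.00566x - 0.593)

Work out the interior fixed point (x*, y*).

Set dy/dt = 0 with y > 0: 0.00566x - 0.593 = 0, so x* = 0.593/0.00566 = 105.
Set dx/dt = 0 with x > 0: 0.676 - 0.0247y = 0, so y* = 0.676/0.0247 = 27.4.

x* ≈ 105, y* ≈ 27.4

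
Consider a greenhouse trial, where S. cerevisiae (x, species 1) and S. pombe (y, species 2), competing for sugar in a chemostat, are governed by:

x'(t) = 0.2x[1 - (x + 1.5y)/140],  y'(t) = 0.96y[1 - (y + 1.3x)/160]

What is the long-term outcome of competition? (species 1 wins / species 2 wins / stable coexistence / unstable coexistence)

unstable coexistence (outcome depends on initial conditions)

Compare the nullcline intercepts: K1/α12 = 140/1.5 = 93.3 < K2 = 160; K2/α21 = 160/1.3 = 123 < K1 = 140.
Since both are reversed, neither can invade when rare; the interior point is a saddle.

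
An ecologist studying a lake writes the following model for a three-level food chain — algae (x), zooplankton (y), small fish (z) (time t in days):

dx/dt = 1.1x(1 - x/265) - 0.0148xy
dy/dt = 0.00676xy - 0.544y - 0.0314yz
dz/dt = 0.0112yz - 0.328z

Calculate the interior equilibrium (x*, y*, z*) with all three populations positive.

From dz/dt = 0: 0.0112y* = 0.328, so y* = 29.3.
From dx/dt = 0: 1.1(1 - x*/265) = 0.0148·29.3, giving x* = 265·(1 - 0.394) = 161.
From dy/dt = 0: 0.00676·161 - 0.544 = 0.0314z*, so z* = 0.542/0.0314 = 17.2.

x* ≈ 161, y* ≈ 29.3, z* ≈ 17.2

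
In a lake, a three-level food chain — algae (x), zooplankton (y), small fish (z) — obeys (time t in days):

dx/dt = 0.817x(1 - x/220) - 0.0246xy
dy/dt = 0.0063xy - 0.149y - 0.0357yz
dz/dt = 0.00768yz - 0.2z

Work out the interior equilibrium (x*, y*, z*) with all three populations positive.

From dz/dt = 0: 0.00768y* = 0.2, so y* = 26.
From dx/dt = 0: 0.817(1 - x*/220) = 0.0246·26, giving x* = 220·(1 - 0.784) = 47.5.
From dy/dt = 0: 0.0063·47.5 - 0.149 = 0.0357z*, so z* = 0.15/0.0357 = 4.21.

x* ≈ 47.5, y* ≈ 26, z* ≈ 4.21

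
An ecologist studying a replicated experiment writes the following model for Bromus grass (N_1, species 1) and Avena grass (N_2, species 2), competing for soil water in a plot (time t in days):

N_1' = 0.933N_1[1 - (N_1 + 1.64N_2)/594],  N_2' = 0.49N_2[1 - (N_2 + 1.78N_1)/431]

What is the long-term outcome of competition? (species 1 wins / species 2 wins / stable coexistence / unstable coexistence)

Compare the nullcline intercepts: K1/α12 = 594/1.64 = 362 < K2 = 431; K2/α21 = 431/1.78 = 242 < K1 = 594.
Since both are reversed, neither can invade when rare; the interior point is a saddle.

unstable coexistence (outcome depends on initial conditions)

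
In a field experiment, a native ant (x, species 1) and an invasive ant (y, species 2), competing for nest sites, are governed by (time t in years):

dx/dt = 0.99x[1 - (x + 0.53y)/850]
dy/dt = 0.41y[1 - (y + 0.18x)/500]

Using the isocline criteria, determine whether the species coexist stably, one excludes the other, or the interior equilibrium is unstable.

Compare the nullcline intercepts: K1/α12 = 850/0.53 = 1600 > K2 = 500; K2/α21 = 500/0.18 = 2780 > K1 = 850.
Since both inequalities hold, each species can invade when rare, so the interior equilibrium is stable.

stable coexistence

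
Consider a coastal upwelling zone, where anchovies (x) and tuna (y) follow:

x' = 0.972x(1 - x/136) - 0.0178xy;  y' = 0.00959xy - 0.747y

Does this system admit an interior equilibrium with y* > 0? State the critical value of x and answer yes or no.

Threshold x = 77.9; K > 77.9, so yes, the predator persists.

The predator equation gives dy/dt > 0 only when x > 0.747/0.00959 = 77.9.
Without the predator, x → K = 136. Since 136 > 77.9, the predator can invade and persist.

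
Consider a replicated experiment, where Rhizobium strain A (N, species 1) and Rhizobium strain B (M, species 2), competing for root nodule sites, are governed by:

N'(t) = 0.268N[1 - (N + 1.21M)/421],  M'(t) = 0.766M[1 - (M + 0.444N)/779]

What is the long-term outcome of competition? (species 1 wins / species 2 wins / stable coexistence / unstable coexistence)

species 2 excludes species 1

Compare the nullcline intercepts: K1/α12 = 421/1.21 = 348 < K2 = 779; K2/α21 = 779/0.444 = 1750 > K1 = 421.
Since the inequalities point opposite ways, species 2 can invade but species 1 cannot.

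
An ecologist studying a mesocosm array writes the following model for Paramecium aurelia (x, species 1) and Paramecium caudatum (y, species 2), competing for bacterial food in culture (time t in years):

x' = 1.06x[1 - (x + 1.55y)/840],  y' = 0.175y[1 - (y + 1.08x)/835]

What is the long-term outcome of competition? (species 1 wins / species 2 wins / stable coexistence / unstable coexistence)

Compare the nullcline intercepts: K1/α12 = 840/1.55 = 542 < K2 = 835; K2/α21 = 835/1.08 = 773 < K1 = 840.
Since both are reversed, neither can invade when rare; the interior point is a saddle.

unstable coexistence (outcome depends on initial conditions)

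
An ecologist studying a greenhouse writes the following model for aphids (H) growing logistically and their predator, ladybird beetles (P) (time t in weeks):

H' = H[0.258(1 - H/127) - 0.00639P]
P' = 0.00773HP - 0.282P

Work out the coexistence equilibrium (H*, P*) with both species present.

H* ≈ 36.5, P* ≈ 28.8

From dP/dt = 0 with P > 0: 0.00773H* = 0.282, so H* = 36.5.
Substitute into dH/dt = 0: 0.258(1 - 36.5/127) = 0.00639P*.
The bracket is 0.713, giving P* = 0.184/0.00639 = 28.8.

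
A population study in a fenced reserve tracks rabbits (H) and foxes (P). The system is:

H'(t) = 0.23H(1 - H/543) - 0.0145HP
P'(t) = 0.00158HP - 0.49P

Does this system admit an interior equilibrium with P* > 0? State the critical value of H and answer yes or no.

Threshold H = 310; K > 310, so yes, the predator persists.

The predator equation gives dP/dt > 0 only when H > 0.49/0.00158 = 310.
Without the predator, H → K = 543. Since 543 > 310, the predator can invade and persist.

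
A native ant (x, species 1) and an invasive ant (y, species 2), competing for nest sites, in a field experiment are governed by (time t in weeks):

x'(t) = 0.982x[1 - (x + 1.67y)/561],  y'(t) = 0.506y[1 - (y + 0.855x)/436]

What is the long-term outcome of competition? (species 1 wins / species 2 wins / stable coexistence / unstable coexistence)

Compare the nullcline intercepts: K1/α12 = 561/1.67 = 336 < K2 = 436; K2/α21 = 436/0.855 = 510 < K1 = 561.
Since both are reversed, neither can invade when rare; the interior point is a saddle.

unstable coexistence (outcome depends on initial conditions)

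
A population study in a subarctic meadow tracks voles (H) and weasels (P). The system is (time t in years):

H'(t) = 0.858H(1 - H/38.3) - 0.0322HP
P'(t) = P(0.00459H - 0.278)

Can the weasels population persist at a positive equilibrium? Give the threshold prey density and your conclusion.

The predator equation gives dP/dt > 0 only when H > 0.278/0.00459 = 60.6.
Without the predator, H → K = 38.3. Since 38.3 < 60.6, the predator cannot invade.

Threshold H = 60.6; K < 60.6, so no, the predator goes extinct.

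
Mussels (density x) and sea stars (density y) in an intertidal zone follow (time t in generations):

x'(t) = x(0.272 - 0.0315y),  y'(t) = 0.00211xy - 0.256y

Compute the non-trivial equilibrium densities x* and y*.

Set dy/dt = 0 with y > 0: 0.00211x - 0.256 = 0, so x* = 0.256/0.00211 = 121.
Set dx/dt = 0 with x > 0: 0.272 - 0.0315y = 0, so y* = 0.272/0.0315 = 8.63.

x* ≈ 121, y* ≈ 8.63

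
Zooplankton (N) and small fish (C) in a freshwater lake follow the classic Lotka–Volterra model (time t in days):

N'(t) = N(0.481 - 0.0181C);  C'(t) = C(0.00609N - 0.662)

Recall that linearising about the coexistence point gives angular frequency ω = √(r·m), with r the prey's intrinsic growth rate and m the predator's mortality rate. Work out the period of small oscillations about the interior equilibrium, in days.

Here r = 0.481 and m = 0.662, so r·m = 0.318.
ω = √0.318 = 0.564 per day, hence T = 2π/ω ≈ 11.1 days.

T ≈ 11.1 days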